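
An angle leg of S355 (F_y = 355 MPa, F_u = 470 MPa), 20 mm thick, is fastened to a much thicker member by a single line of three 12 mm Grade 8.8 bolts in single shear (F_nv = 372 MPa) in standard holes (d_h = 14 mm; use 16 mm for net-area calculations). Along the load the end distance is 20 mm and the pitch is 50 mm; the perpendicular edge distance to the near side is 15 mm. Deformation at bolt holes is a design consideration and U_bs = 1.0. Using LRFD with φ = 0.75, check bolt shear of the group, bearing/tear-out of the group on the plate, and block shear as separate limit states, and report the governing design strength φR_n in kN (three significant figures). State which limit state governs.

Bolt shear: A_b = π·12²/4 = 113.1 mm²; R_n = 372 × 113.1 × 3 × 1 / 1000 = 126.2 kN → 0.75 × 126.2 = 94.7 kN.
Bearing: edge l_c = 13, r_n = 146.6 kN; interior l_c = 36, r_n = 270.7 kN; R_n = 146.6 + 2·270.7 = 688.1 kN → 516 kN.
Block shear: A_gv = 2400, A_nv = 1600, A_nt = 140 mm²; R_n = min(0.6F_uA_nv, 0.6F_yA_gv) + U_bs·F_u·A_nt = 517 kN → 388 kN.
Bolt shear governs: 94.7 kN.

94.7 kN (bolt shear governs)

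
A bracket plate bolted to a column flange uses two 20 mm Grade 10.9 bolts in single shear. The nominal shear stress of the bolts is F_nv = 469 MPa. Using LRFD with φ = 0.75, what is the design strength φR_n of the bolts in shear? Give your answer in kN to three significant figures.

A_b = π × 20² / 4 = 314.2 mm².
R_n = F_nv · A_b · n · n_s = 469 × 314.2 × 2 × 1 / 1000 = 294.7 kN.
Design strength φR_n = 0.75 × 294.7 = 221 kN.

221 kN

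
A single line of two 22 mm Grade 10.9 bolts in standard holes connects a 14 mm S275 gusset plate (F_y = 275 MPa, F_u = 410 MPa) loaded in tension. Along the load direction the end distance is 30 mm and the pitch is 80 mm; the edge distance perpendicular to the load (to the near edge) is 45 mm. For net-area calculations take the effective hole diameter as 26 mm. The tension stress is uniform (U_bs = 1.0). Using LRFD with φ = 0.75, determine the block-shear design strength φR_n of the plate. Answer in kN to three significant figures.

Shear plane L_v = 30 + 1·80 = 110 mm; A_gv = 110 × 14 = 1540 mm².
A_nv = (110 − 1.5·26) × 14 = 994 mm².
A_nt = (45 − 0.5·26) × 14 = 448 mm².
0.6 F_u A_nv = 244.5 kN; 0.6 F_y A_gv = 254.1 kN → shear rupture governs the shear term.
R_n = 244.5 + 1.0 × 410 × 448 / 1000 = 428.2 kN.
Design strength φR_n = 0.75 × 428.2 = 321 kN.

321 kN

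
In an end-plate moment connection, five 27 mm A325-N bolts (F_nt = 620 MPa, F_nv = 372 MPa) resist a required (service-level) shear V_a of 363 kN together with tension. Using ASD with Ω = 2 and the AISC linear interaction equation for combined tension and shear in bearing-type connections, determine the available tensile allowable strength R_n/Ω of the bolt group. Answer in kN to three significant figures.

549 kN

A_b = π·27²/4 = 572.6 mm²; f_rv = 363 × 1000 / (5 × 572.6) = 126.8 MPa.
F'_nt = 1.3 F_nt − (Ω F_nt / F_nv) f_rv = 1.3·620 − (2·620/372)·126.8 = 383.3 MPa, capped at F_nt → F'_nt = 383.3 MPa.
R_n = F'_nt · A_b · n = 383.3 × 572.6 × 5 / 1000 = 1097 kN.
Allowable strength R_n/Ω = 1097 / 2 = 549 kN.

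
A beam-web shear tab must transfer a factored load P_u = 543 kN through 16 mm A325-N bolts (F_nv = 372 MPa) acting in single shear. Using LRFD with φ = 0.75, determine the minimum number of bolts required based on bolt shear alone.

A_b = π·16²/4 = 201.1 mm².
Per-bolt design strength φR_n = 0.75 × 372 × 201.1 × 1 / 1000 = 56.1 kN.
n ≥ 543 / 56.1 = 9.68 → use 10 bolts.

10 bolts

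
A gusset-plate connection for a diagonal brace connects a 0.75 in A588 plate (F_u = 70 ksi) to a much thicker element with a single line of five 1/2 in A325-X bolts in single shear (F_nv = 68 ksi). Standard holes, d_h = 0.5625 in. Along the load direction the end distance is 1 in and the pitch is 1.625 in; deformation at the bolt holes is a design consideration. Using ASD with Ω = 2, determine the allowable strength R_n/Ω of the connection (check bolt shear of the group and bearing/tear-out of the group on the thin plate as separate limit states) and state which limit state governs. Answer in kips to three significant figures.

33.4 kips (bolt shear governs)

Bolt shear: A_b = π·0.5²/4 = 0.1963 in²; R_n = 68 × 0.1963 × 5 × 1 = 66.76 kips → 66.76 / 2 = 33.4 kips.
Bearing (1.2 l_c t F_u ≤ 2.4 d t F_u): upper limit = 2.4·0.5·0.75·70 = 63 kips.
  Edge l_c = 1 − 0.5625/2 = 0.7188 → r_n = 45.28 kips; interior l_c = 1.625 − 0.5625 = 1.062 → r_n = 63 kips.
  R_n,bearing = 1·45.28 + 4·63 = 297.3 kips → 297.3 / 2 = 149 kips.
Bolt shear governs: 33.4 kips.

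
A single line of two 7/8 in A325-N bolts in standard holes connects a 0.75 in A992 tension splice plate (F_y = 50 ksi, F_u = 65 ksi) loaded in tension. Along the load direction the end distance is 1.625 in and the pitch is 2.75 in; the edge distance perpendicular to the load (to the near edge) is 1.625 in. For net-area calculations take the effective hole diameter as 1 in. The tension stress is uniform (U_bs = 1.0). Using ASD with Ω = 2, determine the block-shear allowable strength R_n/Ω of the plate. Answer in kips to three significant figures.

Shear plane L_v = 1.625 + 1·2.75 = 4.375 in; A_gv = 4.375 × 0.75 = 3.281 in².
A_nv = (4.375 − 1.5·1) × 0.75 = 2.156 in².
A_nt = (1.625 − 0.5·1) × 0.75 = 0.8438 in².
0.6 F_u A_nv = 84.09 kips; 0.6 F_y A_gv = 98.44 kips → shear rupture governs the shear term.
R_n = 84.09 + 1.0 × 65 × 0.8438 = 138.9 kips.
Allowable strength R_n/Ω = 138.9 / 2 = 69.5 kips.

69.5 kips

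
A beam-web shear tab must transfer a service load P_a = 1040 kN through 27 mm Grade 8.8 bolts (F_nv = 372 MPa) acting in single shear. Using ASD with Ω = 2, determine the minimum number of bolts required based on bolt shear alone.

10 bolts

A_b = π·27²/4 = 572.6 mm².
Per-bolt allowable strength R_n/Ω = 372 × 572.6 × 1 / 1000 / 2 = 106.5 kN.
n ≥ 1040 / 106.5 = 9.766 → use 10 bolts.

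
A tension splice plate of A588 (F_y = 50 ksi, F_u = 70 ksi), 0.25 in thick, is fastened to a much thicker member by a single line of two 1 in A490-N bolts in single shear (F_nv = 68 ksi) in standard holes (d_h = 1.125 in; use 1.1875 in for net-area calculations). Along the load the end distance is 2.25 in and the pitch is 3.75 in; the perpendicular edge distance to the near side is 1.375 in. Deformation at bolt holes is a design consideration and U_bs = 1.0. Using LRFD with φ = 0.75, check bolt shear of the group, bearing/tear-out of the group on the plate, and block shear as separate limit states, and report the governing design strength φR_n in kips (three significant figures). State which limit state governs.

Bolt shear: A_b = π·1²/4 = 0.7854 in²; R_n = 68 × 0.7854 × 2 × 1 = 106.8 kips → 0.75 × 106.8 = 80.1 kips.
Bearing: edge l_c = 1.688, r_n = 35.44 kips; interior l_c = 2.625, r_n = 42 kips; R_n = 35.44 + 1·42 = 77.44 kips → 58.1 kips.
Block shear: A_gv = 1.5, A_nv = 1.055, A_nt = 0.1953 in²; R_n = min(0.6F_uA_nv, 0.6F_yA_gv) + U_bs·F_u·A_nt = 57.97 kips → 43.5 kips.
Block shear governs: 43.5 kips.

43.5 kips (block shear governs)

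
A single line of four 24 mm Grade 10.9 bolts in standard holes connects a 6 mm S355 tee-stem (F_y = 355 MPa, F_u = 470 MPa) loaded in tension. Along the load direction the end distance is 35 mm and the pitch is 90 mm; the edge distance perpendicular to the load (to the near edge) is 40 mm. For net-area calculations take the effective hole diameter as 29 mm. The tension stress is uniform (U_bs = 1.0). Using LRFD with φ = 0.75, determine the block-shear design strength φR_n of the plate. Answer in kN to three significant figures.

Shear plane L_v = 35 + 3·90 = 305 mm; A_gv = 305 × 6 = 1830 mm².
A_nv = (305 − 3.5·29) × 6 = 1221 mm².
A_nt = (40 − 0.5·29) × 6 = 153 mm².
0.6 F_u A_nv = 344.3 kN; 0.6 F_y A_gv = 389.8 kN → shear rupture governs the shear term.
R_n = 344.3 + 1.0 × 470 × 153 / 1000 = 416.2 kN.
Design strength φR_n = 0.75 × 416.2 = 312 kN.

312 kN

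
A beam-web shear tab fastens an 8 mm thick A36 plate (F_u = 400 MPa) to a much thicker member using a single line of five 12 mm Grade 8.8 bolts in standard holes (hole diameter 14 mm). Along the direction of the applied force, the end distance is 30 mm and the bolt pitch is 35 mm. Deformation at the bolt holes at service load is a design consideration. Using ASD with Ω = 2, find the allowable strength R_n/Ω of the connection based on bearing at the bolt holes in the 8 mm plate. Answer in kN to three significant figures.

205 kN

Per bolt r_n = 1.2 l_c t F_u ≤ 2.4 d t F_u; upper limit = 2.4 × 12 × 8 × 400 / 1000 = 92.16 kN.
Edge bolt: l_c = 30 − 14/2 = 23 mm → 1.2 × 23 × 8 × 400 / 1000 = 88.32 → r_n = 88.32 kN.
Interior bolts: l_c = 35 − 14 = 21 mm → 1.2 × 21 × 8 × 400 / 1000 = 80.64 → r_n = 80.64 kN.
R_n = 1 × 88.32 + 4 × 80.64 = 410.9 kN.
Allowable strength R_n/Ω = 410.9 / 2 = 205 kN.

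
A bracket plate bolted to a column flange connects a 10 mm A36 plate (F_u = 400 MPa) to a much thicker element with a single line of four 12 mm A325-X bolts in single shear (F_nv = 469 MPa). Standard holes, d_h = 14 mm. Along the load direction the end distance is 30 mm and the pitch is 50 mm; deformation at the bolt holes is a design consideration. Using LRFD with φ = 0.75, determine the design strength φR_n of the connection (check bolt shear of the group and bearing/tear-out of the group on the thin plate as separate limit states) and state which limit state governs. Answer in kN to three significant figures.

Bolt shear: A_b = π·12²/4 = 113.1 mm²; R_n = 469 × 113.1 × 4 × 1 / 1000 = 212.2 kN → 0.75 × 212.2 = 159 kN.
Bearing (1.2 l_c t F_u ≤ 2.4 d t F_u): upper limit = 2.4·12·10·400 / 1000 = 115.2 kN.
  Edge l_c = 30 − 14/2 = 23 → r_n = 110.4 kN; interior l_c = 50 − 14 = 36 → r_n = 115.2 kN.
  R_n,bearing = 1·110.4 + 3·115.2 = 456 kN → 0.75 × 456 = 342 kN.
Bolt shear governs: 159 kN.

159 kN (bolt shear governs)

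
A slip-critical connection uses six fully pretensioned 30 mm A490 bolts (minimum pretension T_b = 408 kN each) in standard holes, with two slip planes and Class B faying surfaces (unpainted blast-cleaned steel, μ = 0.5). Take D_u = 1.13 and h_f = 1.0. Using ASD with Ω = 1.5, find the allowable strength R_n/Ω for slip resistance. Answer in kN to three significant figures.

1840 kN

R_n = μ · D_u · h_f · T_b · n_s · n_b = 0.5 × 1.13 × 1.0 × 408 × 2 × 6 = 2766 kN.
Allowable strength R_n/Ω = 2766 / 1.5 = 1840 kN.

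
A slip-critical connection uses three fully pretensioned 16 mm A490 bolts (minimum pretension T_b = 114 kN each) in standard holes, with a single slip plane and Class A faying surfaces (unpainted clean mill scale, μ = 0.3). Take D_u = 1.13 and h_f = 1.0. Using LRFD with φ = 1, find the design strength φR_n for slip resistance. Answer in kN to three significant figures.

R_n = μ · D_u · h_f · T_b · n_s · n_b = 0.3 × 1.13 × 1.0 × 114 × 1 × 3 = 115.9 kN.
Design strength φR_n = 1 × 115.9 = 116 kN.

116 kN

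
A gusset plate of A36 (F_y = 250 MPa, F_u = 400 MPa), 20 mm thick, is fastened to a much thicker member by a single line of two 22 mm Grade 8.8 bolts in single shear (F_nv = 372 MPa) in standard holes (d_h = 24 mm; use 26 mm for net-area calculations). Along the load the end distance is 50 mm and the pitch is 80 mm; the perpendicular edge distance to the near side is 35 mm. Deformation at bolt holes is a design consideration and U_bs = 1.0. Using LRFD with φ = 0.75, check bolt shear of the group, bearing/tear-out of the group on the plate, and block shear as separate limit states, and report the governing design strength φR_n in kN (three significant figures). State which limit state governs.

Bolt shear: A_b = π·22²/4 = 380.1 mm²; R_n = 372 × 380.1 × 2 × 1 / 1000 = 282.8 kN → 0.75 × 282.8 = 212 kN.
Bearing: edge l_c = 38, r_n = 364.8 kN; interior l_c = 56, r_n = 422.4 kN; R_n = 364.8 + 1·422.4 = 787.2 kN → 590 kN.
Block shear: A_gv = 2600, A_nv = 1820, A_nt = 440 mm²; R_n = min(0.6F_uA_nv, 0.6F_yA_gv) + U_bs·F_u·A_nt = 566 kN → 424 kN.
Bolt shear governs: 212 kN.

212 kN (bolt shear governs)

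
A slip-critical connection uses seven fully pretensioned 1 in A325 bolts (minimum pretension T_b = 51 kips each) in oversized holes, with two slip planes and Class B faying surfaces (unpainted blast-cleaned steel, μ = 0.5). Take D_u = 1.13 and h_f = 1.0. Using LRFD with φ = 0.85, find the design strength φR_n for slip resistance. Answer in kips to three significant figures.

R_n = μ · D_u · h_f · T_b · n_s · n_b = 0.5 × 1.13 × 1.0 × 51 × 2 × 7 = 403.4 kips.
Design strength φR_n = 0.85 × 403.4 = 343 kips.

343 kips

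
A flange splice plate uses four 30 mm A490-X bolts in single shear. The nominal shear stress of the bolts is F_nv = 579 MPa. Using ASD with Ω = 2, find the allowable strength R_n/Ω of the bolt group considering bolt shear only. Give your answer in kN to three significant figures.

A_b = π × 30² / 4 = 706.9 mm².
R_n = F_nv · A_b · n · n_s = 579 × 706.9 × 4 × 1 / 1000 = 1637 kN.
Allowable strength R_n/Ω = 1637 / 2 = 819 kN.

819 kN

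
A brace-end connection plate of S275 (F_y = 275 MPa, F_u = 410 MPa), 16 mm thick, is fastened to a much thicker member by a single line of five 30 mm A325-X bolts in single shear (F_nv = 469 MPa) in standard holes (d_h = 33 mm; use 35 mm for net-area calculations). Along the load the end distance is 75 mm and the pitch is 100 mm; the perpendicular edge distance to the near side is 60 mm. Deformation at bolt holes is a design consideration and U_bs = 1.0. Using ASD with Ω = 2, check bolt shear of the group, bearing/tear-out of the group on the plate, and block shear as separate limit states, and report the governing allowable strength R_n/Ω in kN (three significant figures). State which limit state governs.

Bolt shear: A_b = π·30²/4 = 706.9 mm²; R_n = 469 × 706.9 × 5 × 1 / 1000 = 1658 kN → 1658 / 2 = 829 kN.
Bearing: edge l_c = 58.5, r_n = 460.5 kN; interior l_c = 67, r_n = 472.3 kN; R_n = 460.5 + 4·472.3 = 2350 kN → 1170 kN.
Block shear: A_gv = 7600, A_nv = 5080, A_nt = 680 mm²; R_n = min(0.6F_uA_nv, 0.6F_yA_gv) + U_bs·F_u·A_nt = 1528 kN → 764 kN.
Block shear governs: 764 kN.

764 kN (block shear governs)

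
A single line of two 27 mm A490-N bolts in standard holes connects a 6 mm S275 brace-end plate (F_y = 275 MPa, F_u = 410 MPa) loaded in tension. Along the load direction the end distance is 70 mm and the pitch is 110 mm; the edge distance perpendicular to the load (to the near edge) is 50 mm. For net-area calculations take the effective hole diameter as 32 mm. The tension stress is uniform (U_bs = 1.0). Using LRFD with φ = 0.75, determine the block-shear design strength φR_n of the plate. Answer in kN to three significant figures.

196 kN

Shear plane L_v = 70 + 1·110 = 180 mm; A_gv = 180 × 6 = 1080 mm².
A_nv = (180 − 1.5·32) × 6 = 792 mm².
A_nt = (50 − 0.5·32) × 6 = 204 mm².
0.6 F_u A_nv = 194.8 kN; 0.6 F_y A_gv = 178.2 kN → shear yielding governs the shear term.
R_n = 178.2 + 1.0 × 410 × 204 / 1000 = 261.8 kN.
Design strength φR_n = 0.75 × 261.8 = 196 kN.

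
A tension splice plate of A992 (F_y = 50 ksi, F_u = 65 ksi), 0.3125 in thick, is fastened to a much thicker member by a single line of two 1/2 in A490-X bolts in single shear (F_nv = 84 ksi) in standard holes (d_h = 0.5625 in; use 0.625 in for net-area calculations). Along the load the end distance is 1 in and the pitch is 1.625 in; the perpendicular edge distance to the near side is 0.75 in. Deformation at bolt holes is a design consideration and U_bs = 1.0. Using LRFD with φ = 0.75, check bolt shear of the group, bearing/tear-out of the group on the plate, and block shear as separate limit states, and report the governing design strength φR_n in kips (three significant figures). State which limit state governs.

Bolt shear: A_b = π·0.5²/4 = 0.1963 in²; R_n = 84 × 0.1963 × 2 × 1 = 32.99 kips → 0.75 × 32.99 = 24.7 kips.
Bearing: edge l_c = 0.7188, r_n = 17.52 kips; interior l_c = 1.062, r_n = 24.38 kips; R_n = 17.52 + 1·24.38 = 41.89 kips → 31.4 kips.
Block shear: A_gv = 0.8203, A_nv = 0.5273, A_nt = 0.1367 in²; R_n = min(0.6F_uA_nv, 0.6F_yA_gv) + U_bs·F_u·A_nt = 29.45 kips → 22.1 kips.
Block shear governs: 22.1 kips.

22.1 kips (block shear governs)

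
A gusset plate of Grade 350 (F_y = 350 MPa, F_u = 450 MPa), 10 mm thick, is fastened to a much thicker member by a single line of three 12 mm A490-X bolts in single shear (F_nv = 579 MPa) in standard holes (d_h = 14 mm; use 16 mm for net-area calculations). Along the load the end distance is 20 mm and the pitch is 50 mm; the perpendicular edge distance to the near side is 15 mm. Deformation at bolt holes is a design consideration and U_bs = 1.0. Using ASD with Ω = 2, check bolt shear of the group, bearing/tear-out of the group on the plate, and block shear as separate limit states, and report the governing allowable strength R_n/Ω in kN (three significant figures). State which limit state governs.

98.2 kN (bolt shear governs)

Bolt shear: A_b = π·12²/4 = 113.1 mm²; R_n = 579 × 113.1 × 3 × 1 / 1000 = 196.5 kN → 196.5 / 2 = 98.2 kN.
Bearing: edge l_c = 13, r_n = 70.2 kN; interior l_c = 36, r_n = 129.6 kN; R_n = 70.2 + 2·129.6 = 329.4 kN → 165 kN.
Block shear: A_gv = 1200, A_nv = 800, A_nt = 70 mm²; R_n = min(0.6F_uA_nv, 0.6F_yA_gv) + U_bs·F_u·A_nt = 247.5 kN → 124 kN.
Bolt shear governs: 98.2 kN.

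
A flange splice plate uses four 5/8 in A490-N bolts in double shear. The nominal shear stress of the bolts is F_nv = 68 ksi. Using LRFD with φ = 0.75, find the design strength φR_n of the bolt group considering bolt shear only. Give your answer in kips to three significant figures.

125 kips

A_b = π × 0.625² / 4 = 0.3068 in².
R_n = F_nv · A_b · n · n_s = 68 × 0.3068 × 4 × 2 = 166.9 kips.
Design strength φR_n = 0.75 × 166.9 = 125 kips.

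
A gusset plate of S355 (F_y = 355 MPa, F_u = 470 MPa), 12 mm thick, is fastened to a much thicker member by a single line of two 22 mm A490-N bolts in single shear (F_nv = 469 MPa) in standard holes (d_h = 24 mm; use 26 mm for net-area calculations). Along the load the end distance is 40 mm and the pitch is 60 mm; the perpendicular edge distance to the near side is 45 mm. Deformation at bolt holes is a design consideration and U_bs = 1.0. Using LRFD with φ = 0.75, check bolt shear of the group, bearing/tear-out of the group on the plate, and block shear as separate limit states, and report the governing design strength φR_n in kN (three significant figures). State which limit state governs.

Bolt shear: A_b = π·22²/4 = 380.1 mm²; R_n = 469 × 380.1 × 2 × 1 / 1000 = 356.6 kN → 0.75 × 356.6 = 267 kN.
Bearing: edge l_c = 28, r_n = 189.5 kN; interior l_c = 36, r_n = 243.6 kN; R_n = 189.5 + 1·243.6 = 433.2 kN → 325 kN.
Block shear: A_gv = 1200, A_nv = 732, A_nt = 384 mm²; R_n = min(0.6F_uA_nv, 0.6F_yA_gv) + U_bs·F_u·A_nt = 386.9 kN → 290 kN.
Bolt shear governs: 267 kN.

267 kN (bolt shear governs)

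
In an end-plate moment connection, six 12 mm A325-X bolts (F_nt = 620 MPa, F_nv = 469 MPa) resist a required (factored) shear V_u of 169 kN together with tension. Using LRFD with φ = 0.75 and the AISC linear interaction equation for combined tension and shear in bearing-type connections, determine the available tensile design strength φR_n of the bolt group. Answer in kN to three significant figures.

187 kN

A_b = π·12²/4 = 113.1 mm²; f_rv = 169 × 1000 / (6 × 113.1) = 249 MPa.
F'_nt = 1.3 F_nt − (F_nt / φF_nv) f_rv = 1.3·620 − (620/(0.75·469))·249 = 367 MPa, capped at F_nt → F'_nt = 367 MPa.
R_n = F'_nt · A_b · n = 367 × 113.1 × 6 / 1000 = 249.1 kN.
Design strength φR_n = 0.75 × 249.1 = 187 kN.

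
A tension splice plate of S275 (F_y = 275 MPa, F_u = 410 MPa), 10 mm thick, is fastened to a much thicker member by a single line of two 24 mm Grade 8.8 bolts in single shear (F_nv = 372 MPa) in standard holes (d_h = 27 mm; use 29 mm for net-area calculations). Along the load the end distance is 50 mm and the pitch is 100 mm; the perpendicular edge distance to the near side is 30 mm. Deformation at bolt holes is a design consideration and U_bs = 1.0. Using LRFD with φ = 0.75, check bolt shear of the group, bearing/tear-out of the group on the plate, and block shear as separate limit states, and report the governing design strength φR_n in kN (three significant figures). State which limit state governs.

Bolt shear: A_b = π·24²/4 = 452.4 mm²; R_n = 372 × 452.4 × 2 × 1 / 1000 = 336.6 kN → 0.75 × 336.6 = 252 kN.
Bearing: edge l_c = 36.5, r_n = 179.6 kN; interior l_c = 73, r_n = 236.2 kN; R_n = 179.6 + 1·236.2 = 415.7 kN → 312 kN.
Block shear: A_gv = 1500, A_nv = 1065, A_nt = 155 mm²; R_n = min(0.6F_uA_nv, 0.6F_yA_gv) + U_bs·F_u·A_nt = 311.1 kN → 233 kN.
Block shear governs: 233 kN.

233 kN (block shear governs)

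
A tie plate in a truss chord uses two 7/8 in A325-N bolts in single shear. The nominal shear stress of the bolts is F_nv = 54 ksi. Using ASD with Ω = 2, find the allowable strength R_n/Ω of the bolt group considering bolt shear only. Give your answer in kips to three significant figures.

32.5 kips

A_b = π × 0.875² / 4 = 0.6013 in².
R_n = F_nv · A_b · n · n_s = 54 × 0.6013 × 2 × 1 = 64.94 kips.
Allowable strength R_n/Ω = 64.94 / 2 = 32.5 kips.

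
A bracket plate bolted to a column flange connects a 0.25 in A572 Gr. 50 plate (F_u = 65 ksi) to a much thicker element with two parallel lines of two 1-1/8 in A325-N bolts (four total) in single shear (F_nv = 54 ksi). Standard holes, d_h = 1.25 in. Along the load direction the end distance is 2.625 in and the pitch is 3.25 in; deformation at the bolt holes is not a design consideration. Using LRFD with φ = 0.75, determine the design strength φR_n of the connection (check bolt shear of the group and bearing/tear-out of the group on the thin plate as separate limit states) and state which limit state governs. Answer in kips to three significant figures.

146 kips (bearing governs)

Bolt shear: A_b = π·1.125²/4 = 0.994 in²; R_n = 54 × 0.994 × 4 × 1 = 214.7 kips → 0.75 × 214.7 = 161 kips.
Bearing (1.5 l_c t F_u ≤ 3.0 d t F_u): upper limit = 3.0·1.125·0.25·65 = 54.84 kips.
  Edge l_c = 2.625 − 1.25/2 = 2 → r_n = 48.75 kips; interior l_c = 3.25 − 1.25 = 2 → r_n = 48.75 kips.
  R_n,bearing = 2·48.75 + 2·48.75 = 195 kips → 0.75 × 195 = 146 kips.
Bearing governs: 146 kips.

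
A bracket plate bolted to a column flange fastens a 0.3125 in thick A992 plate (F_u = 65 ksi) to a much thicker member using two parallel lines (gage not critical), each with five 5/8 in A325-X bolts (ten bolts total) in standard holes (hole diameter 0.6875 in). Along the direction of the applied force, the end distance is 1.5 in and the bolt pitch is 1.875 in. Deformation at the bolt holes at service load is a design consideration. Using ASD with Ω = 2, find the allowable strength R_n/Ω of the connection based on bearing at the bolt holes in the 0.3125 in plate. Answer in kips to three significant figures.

Per bolt r_n = 1.2 l_c t F_u ≤ 2.4 d t F_u; upper limit = 2.4 × 0.625 × 0.3125 × 65 = 30.47 kips.
Edge bolt: l_c = 1.5 − 0.6875/2 = 1.156 in → 1.2 × 1.156 × 0.3125 × 65 = 28.18 → r_n = 28.18 kips.
Interior bolts: l_c = 1.875 − 0.6875 = 1.188 in → 1.2 × 1.188 × 0.3125 × 65 = 28.95 → r_n = 28.95 kips.
R_n = 2 × 28.18 + 8 × 28.95 = 287.9 kips.
Allowable strength R_n/Ω = 287.9 / 2 = 144 kips.

144 kips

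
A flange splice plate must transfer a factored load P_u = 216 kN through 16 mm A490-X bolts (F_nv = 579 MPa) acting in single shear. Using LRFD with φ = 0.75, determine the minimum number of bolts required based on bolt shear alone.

3 bolts

A_b = π·16²/4 = 201.1 mm².
Per-bolt design strength φR_n = 0.75 × 579 × 201.1 × 1 / 1000 = 87.31 kN.
n ≥ 216 / 87.31 = 2.474 → use 3 bolts.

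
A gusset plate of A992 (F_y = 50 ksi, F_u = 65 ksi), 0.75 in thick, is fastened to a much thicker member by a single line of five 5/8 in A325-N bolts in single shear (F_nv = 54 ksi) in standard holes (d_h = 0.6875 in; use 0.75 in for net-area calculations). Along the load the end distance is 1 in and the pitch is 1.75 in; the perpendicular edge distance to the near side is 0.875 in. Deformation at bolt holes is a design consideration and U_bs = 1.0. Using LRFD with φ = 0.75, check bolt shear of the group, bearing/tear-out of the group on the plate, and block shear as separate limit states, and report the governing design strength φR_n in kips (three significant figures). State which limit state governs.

Bolt shear: A_b = π·0.625²/4 = 0.3068 in²; R_n = 54 × 0.3068 × 5 × 1 = 82.83 kips → 0.75 × 82.83 = 62.1 kips.
Bearing: edge l_c = 0.6562, r_n = 38.39 kips; interior l_c = 1.062, r_n = 62.16 kips; R_n = 38.39 + 4·62.16 = 287 kips → 215 kips.
Block shear: A_gv = 6, A_nv = 3.469, A_nt = 0.375 in²; R_n = min(0.6F_uA_nv, 0.6F_yA_gv) + U_bs·F_u·A_nt = 159.7 kips → 120 kips.
Bolt shear governs: 62.1 kips.

62.1 kips (bolt shear governs)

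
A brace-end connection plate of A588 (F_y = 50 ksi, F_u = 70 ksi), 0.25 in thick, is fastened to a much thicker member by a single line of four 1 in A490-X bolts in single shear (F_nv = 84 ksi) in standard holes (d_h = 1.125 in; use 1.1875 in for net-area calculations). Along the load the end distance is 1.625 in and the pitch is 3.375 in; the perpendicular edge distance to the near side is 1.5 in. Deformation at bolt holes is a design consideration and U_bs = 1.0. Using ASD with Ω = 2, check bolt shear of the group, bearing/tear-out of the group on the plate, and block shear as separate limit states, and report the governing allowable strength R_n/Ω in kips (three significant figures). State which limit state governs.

Bolt shear: A_b = π·1²/4 = 0.7854 in²; R_n = 84 × 0.7854 × 4 × 1 = 263.9 kips → 263.9 / 2 = 132 kips.
Bearing: edge l_c = 1.062, r_n = 22.31 kips; interior l_c = 2.25, r_n = 42 kips; R_n = 22.31 + 3·42 = 148.3 kips → 74.2 kips.
Block shear: A_gv = 2.938, A_nv = 1.898, A_nt = 0.2266 in²; R_n = min(0.6F_uA_nv, 0.6F_yA_gv) + U_bs·F_u·A_nt = 95.59 kips → 47.8 kips.
Block shear governs: 47.8 kips.

47.8 kips (block shear governs)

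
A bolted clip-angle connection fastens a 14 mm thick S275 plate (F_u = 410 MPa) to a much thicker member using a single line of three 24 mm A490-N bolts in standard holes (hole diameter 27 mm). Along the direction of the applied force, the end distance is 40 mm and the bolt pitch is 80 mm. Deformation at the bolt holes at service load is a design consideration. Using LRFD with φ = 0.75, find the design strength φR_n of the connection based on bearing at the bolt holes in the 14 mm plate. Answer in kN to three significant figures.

633 kN

Per bolt r_n = 1.2 l_c t F_u ≤ 2.4 d t F_u; upper limit = 2.4 × 24 × 14 × 410 / 1000 = 330.6 kN.
Edge bolt: l_c = 40 − 27/2 = 26.5 mm → 1.2 × 26.5 × 14 × 410 / 1000 = 182.5 → r_n = 182.5 kN.
Interior bolts: l_c = 80 − 27 = 53 mm → 1.2 × 53 × 14 × 410 / 1000 = 365.1 → r_n = 330.6 kN.
R_n = 1 × 182.5 + 2 × 330.6 = 843.8 kN.
Design strength φR_n = 0.75 × 843.8 = 633 kN.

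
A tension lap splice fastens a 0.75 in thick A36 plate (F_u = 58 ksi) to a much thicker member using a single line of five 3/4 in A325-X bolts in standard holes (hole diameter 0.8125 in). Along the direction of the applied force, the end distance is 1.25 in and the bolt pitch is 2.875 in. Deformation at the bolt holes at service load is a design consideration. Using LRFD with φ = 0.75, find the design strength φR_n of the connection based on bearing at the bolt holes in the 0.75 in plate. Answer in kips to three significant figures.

268 kips

Per bolt r_n = 1.2 l_c t F_u ≤ 2.4 d t F_u; upper limit = 2.4 × 0.75 × 0.75 × 58 = 78.3 kips.
Edge bolt: l_c = 1.25 − 0.8125/2 = 0.8438 in → 1.2 × 0.8438 × 0.75 × 58 = 44.04 → r_n = 44.04 kips.
Interior bolts: l_c = 2.875 − 0.8125 = 2.062 in → 1.2 × 2.062 × 0.75 × 58 = 107.7 → r_n = 78.3 kips.
R_n = 1 × 44.04 + 4 × 78.3 = 357.2 kips.
Design strength φR_n = 0.75 × 357.2 = 268 kips.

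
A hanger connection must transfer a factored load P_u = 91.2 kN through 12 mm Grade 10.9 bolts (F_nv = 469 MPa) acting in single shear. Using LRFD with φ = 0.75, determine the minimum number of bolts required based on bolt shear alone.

A_b = π·12²/4 = 113.1 mm².
Per-bolt design strength φR_n = 0.75 × 469 × 113.1 × 1 / 1000 = 39.78 kN.
n ≥ 91.2 / 39.78 = 2.292 → use 3 bolts.

3 bolts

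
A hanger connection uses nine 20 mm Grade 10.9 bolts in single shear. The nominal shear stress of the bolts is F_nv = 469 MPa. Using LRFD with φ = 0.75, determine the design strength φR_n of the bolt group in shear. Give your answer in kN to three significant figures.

995 kN

A_b = π × 20² / 4 = 314.2 mm².
R_n = F_nv · A_b · n · n_s = 469 × 314.2 × 9 × 1 / 1000 = 1326 kN.
Design strength φR_n = 0.75 × 1326 = 995 kN.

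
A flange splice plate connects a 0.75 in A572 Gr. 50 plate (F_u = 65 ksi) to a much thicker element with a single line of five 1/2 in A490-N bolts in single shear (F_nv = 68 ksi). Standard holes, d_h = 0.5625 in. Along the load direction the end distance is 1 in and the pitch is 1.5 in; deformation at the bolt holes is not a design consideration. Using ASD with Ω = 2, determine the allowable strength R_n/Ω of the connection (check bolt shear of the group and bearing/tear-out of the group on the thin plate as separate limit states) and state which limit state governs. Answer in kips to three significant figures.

33.4 kips (bolt shear governs)

Bolt shear: A_b = π·0.5²/4 = 0.1963 in²; R_n = 68 × 0.1963 × 5 × 1 = 66.76 kips → 66.76 / 2 = 33.4 kips.
Bearing (1.5 l_c t F_u ≤ 3.0 d t F_u): upper limit = 3.0·0.5·0.75·65 = 73.12 kips.
  Edge l_c = 1 − 0.5625/2 = 0.7188 → r_n = 52.56 kips; interior l_c = 1.5 − 0.5625 = 0.9375 → r_n = 68.55 kips.
  R_n,bearing = 1·52.56 + 4·68.55 = 326.8 kips → 326.8 / 2 = 163 kips.
Bolt shear governs: 33.4 kips.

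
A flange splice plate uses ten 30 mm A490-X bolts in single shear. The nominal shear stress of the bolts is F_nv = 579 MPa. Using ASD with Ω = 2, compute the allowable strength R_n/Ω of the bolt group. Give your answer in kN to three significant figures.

A_b = π × 30² / 4 = 706.9 mm².
R_n = F_nv · A_b · n · n_s = 579 × 706.9 × 10 × 1 / 1000 = 4093 kN.
Allowable strength R_n/Ω = 4093 / 2 = 2050 kN.

2050 kN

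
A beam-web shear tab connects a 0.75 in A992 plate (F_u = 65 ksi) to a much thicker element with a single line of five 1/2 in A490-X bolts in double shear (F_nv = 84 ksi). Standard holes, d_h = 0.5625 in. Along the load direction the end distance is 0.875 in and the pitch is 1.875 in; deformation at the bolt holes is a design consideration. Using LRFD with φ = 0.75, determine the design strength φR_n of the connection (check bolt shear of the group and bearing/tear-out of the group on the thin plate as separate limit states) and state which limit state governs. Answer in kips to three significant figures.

124 kips (bolt shear governs)

Bolt shear: A_b = π·0.5²/4 = 0.1963 in²; R_n = 84 × 0.1963 × 5 × 2 = 164.9 kips → 0.75 × 164.9 = 124 kips.
Bearing (1.2 l_c t F_u ≤ 2.4 d t F_u): upper limit = 2.4·0.5·0.75·65 = 58.5 kips.
  Edge l_c = 0.875 − 0.5625/2 = 0.5938 → r_n = 34.73 kips; interior l_c = 1.875 − 0.5625 = 1.312 → r_n = 58.5 kips.
  R_n,bearing = 1·34.73 + 4·58.5 = 268.7 kips → 0.75 × 268.7 = 202 kips.
Bolt shear governs: 124 kips.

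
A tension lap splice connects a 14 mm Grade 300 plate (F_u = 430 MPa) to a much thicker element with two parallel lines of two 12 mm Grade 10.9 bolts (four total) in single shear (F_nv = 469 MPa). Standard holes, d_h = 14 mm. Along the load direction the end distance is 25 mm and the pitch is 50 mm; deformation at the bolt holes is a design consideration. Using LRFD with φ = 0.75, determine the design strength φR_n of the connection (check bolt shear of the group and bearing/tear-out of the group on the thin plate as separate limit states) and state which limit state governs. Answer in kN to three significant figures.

159 kN (bolt shear governs)

Bolt shear: A_b = π·12²/4 = 113.1 mm²; R_n = 469 × 113.1 × 4 × 1 / 1000 = 212.2 kN → 0.75 × 212.2 = 159 kN.
Bearing (1.2 l_c t F_u ≤ 2.4 d t F_u): upper limit = 2.4·12·14·430 / 1000 = 173.4 kN.
  Edge l_c = 25 − 14/2 = 18 → r_n = 130 kN; interior l_c = 50 − 14 = 36 → r_n = 173.4 kN.
  R_n,bearing = 2·130 + 2·173.4 = 606.8 kN → 0.75 × 606.8 = 455 kN.
Bolt shear governs: 159 kN.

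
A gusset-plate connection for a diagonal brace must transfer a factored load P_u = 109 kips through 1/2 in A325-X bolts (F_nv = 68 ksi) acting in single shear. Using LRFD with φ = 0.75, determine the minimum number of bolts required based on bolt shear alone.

A_b = π·0.5²/4 = 0.1963 in².
Per-bolt design strength φR_n = 0.75 × 68 × 0.1963 × 1 = 10.01 kips.
n ≥ 109 / 10.01 = 10.88 → use 11 bolts.

11 bolts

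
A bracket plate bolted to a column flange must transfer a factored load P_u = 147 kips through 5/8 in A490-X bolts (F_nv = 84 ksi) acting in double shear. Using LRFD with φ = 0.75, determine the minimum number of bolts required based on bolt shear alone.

4 bolts

A_b = π·0.625²/4 = 0.3068 in².
Per-bolt design strength φR_n = 0.75 × 84 × 0.3068 × 2 = 38.66 kips.
n ≥ 147 / 38.66 = 3.803 → use 4 bolts.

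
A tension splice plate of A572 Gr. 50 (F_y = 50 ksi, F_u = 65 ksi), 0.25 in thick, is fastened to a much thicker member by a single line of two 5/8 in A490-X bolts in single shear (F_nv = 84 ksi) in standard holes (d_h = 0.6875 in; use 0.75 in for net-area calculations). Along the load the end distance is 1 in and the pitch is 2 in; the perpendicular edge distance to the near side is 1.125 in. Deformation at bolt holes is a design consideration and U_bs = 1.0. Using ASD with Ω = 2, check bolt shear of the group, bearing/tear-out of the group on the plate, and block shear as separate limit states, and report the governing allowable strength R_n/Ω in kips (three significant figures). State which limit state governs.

15.2 kips (block shear governs)

Bolt shear: A_b = π·0.625²/4 = 0.3068 in²; R_n = 84 × 0.3068 × 2 × 1 = 51.54 kips → 51.54 / 2 = 25.8 kips.
Bearing: edge l_c = 0.6562, r_n = 12.8 kips; interior l_c = 1.312, r_n = 24.38 kips; R_n = 12.8 + 1·24.38 = 37.17 kips → 18.6 kips.
Block shear: A_gv = 0.75, A_nv = 0.4688, A_nt = 0.1875 in²; R_n = min(0.6F_uA_nv, 0.6F_yA_gv) + U_bs·F_u·A_nt = 30.47 kips → 15.2 kips.
Block shear governs: 15.2 kips.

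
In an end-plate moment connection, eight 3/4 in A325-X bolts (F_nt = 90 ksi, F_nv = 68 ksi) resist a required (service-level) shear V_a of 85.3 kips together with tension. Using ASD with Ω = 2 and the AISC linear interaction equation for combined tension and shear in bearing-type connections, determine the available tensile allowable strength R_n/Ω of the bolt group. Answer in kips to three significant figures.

93.9 kips

A_b = π·0.75²/4 = 0.4418 in²; f_rv = 85.3 / (8 × 0.4418) = 24.13 ksi.
F'_nt = 1.3 F_nt − (Ω F_nt / F_nv) f_rv = 1.3·90 − (2·90/68)·24.13 = 53.11 ksi, capped at F_nt → F'_nt = 53.11 ksi.
R_n = F'_nt · A_b · n = 53.11 × 0.4418 × 8 = 187.7 kips.
Allowable strength R_n/Ω = 187.7 / 2 = 93.9 kips.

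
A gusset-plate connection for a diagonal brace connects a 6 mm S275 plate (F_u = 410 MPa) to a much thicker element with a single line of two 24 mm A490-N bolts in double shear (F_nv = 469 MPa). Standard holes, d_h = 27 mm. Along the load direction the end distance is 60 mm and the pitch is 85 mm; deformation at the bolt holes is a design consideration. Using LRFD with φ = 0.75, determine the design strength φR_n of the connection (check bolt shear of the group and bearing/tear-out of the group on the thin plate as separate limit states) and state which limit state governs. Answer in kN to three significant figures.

Bolt shear: A_b = π·24²/4 = 452.4 mm²; R_n = 469 × 452.4 × 2 × 2 / 1000 = 848.7 kN → 0.75 × 848.7 = 637 kN.
Bearing (1.2 l_c t F_u ≤ 2.4 d t F_u): upper limit = 2.4·24·6·410 / 1000 = 141.7 kN.
  Edge l_c = 60 − 27/2 = 46.5 → r_n = 137.3 kN; interior l_c = 85 − 27 = 58 → r_n = 141.7 kN.
  R_n,bearing = 1·137.3 + 1·141.7 = 279 kN → 0.75 × 279 = 209 kN.
Bearing governs: 209 kN.

209 kN (bearing governs)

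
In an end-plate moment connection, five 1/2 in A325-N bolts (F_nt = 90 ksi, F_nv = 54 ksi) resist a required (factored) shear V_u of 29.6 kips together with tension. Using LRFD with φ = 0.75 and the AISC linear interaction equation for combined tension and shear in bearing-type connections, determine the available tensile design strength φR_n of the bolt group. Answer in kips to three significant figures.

A_b = π·0.5²/4 = 0.1963 in²; f_rv = 29.6 / (5 × 0.1963) = 30.15 ksi.
F'_nt = 1.3 F_nt − (F_nt / φF_nv) f_rv = 1.3·90 − (90/(0.75·54))·30.15 = 50 ksi, capped at F_nt → F'_nt = 50 ksi.
R_n = F'_nt · A_b · n = 50 × 0.1963 × 5 = 49.09 kips.
Design strength φR_n = 0.75 × 49.09 = 36.8 kips.

36.8 kips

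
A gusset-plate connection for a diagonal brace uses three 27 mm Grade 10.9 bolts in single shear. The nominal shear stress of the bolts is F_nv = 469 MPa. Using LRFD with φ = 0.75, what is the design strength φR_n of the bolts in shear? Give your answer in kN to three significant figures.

604 kN

A_b = π × 27² / 4 = 572.6 mm².
R_n = F_nv · A_b · n · n_s = 469 × 572.6 × 3 × 1 / 1000 = 805.6 kN.
Design strength φR_n = 0.75 × 805.6 = 604 kN.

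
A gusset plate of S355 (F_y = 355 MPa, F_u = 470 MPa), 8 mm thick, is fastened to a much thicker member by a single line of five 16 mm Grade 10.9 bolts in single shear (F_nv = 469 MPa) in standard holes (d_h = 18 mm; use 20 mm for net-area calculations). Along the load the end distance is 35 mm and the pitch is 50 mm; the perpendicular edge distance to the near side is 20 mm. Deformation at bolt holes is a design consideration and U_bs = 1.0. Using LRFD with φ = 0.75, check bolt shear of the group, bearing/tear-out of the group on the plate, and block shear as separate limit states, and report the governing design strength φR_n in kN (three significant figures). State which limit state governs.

Bolt shear: A_b = π·16²/4 = 201.1 mm²; R_n = 469 × 201.1 × 5 × 1 / 1000 = 471.5 kN → 0.75 × 471.5 = 354 kN.
Bearing: edge l_c = 26, r_n = 117.3 kN; interior l_c = 32, r_n = 144.4 kN; R_n = 117.3 + 4·144.4 = 694.8 kN → 521 kN.
Block shear: A_gv = 1880, A_nv = 1160, A_nt = 80 mm²; R_n = min(0.6F_uA_nv, 0.6F_yA_gv) + U_bs·F_u·A_nt = 364.7 kN → 274 kN.
Block shear governs: 274 kN.

274 kN (block shear governs)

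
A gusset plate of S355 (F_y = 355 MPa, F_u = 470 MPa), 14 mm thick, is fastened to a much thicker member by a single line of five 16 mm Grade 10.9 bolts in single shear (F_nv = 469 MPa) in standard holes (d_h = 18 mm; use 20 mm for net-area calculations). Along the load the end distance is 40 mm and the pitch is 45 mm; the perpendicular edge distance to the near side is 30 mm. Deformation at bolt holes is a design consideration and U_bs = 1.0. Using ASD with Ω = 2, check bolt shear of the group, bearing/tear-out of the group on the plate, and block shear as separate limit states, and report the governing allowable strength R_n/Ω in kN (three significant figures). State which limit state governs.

Bolt shear: A_b = π·16²/4 = 201.1 mm²; R_n = 469 × 201.1 × 5 × 1 / 1000 = 471.5 kN → 471.5 / 2 = 236 kN.
Bearing: edge l_c = 31, r_n = 244.8 kN; interior l_c = 27, r_n = 213.2 kN; R_n = 244.8 + 4·213.2 = 1098 kN → 549 kN.
Block shear: A_gv = 3080, A_nv = 1820, A_nt = 280 mm²; R_n = min(0.6F_uA_nv, 0.6F_yA_gv) + U_bs·F_u·A_nt = 644.8 kN → 322 kN.
Bolt shear governs: 236 kN.

236 kN (bolt shear governs)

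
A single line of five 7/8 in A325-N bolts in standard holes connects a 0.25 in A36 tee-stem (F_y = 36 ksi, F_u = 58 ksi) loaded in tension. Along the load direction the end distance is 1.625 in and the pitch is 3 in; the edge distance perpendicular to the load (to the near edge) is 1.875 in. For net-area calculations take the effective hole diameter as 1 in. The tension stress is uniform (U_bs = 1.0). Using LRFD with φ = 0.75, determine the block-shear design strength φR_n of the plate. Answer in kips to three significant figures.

Shear plane L_v = 1.625 + 4·3 = 13.62 in; A_gv = 13.62 × 0.25 = 3.406 in².
A_nv = (13.62 − 4.5·1) × 0.25 = 2.281 in².
A_nt = (1.875 − 0.5·1) × 0.25 = 0.3438 in².
0.6 F_u A_nv = 79.39 kips; 0.6 F_y A_gv = 73.57 kips → shear yielding governs the shear term.
R_n = 73.57 + 1.0 × 58 × 0.3438 = 93.51 kips.
Design strength φR_n = 0.75 × 93.51 = 70.1 kips.

70.1 kips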